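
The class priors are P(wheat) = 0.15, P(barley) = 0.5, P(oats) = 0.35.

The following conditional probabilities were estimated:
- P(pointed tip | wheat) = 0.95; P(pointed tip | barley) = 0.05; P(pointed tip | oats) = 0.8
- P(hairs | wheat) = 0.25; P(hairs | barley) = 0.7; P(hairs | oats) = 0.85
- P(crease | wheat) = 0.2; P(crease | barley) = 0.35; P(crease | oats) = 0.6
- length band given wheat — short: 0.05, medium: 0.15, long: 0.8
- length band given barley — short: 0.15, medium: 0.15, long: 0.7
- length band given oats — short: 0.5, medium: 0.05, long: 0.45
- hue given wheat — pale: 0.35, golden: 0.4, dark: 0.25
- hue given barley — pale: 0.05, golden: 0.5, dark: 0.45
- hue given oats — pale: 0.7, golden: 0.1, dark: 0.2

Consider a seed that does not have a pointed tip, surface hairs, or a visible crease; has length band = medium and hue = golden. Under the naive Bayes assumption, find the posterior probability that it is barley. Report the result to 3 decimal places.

wheat: 0.15 × (1−0.95) × (1−0.25) × (1−0.2) × 0.15 × 0.4 = 0.00027
barley: 0.5 × (1−0.05) × (1−0.7) × (1−0.35) × 0.15 × 0.5 = 0.006946875
oats: 0.35 × (1−0.8) × (1−0.85) × (1−0.6) × 0.05 × 0.1 = 0.000021
P(barley | x) = 0.006946875 / 0.007237875 ≈ 0.960

0.960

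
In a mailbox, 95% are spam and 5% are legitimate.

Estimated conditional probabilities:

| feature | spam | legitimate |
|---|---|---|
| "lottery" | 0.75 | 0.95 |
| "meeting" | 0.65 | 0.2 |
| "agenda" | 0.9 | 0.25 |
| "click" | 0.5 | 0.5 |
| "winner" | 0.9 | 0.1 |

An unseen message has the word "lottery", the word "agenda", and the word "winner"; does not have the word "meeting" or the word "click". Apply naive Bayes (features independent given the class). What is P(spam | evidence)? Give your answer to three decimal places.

0.995

spam: 0.95 × 0.75 × (1−0.65) × 0.9 × (1−0.5) × 0.9 = 0.100996875
legitimate: 0.05 × 0.95 × (1−0.2) × 0.25 × (1−0.5) × 0.1 = 0.000475
P(spam | x) = 0.100996875 / 0.101471875 ≈ 0.995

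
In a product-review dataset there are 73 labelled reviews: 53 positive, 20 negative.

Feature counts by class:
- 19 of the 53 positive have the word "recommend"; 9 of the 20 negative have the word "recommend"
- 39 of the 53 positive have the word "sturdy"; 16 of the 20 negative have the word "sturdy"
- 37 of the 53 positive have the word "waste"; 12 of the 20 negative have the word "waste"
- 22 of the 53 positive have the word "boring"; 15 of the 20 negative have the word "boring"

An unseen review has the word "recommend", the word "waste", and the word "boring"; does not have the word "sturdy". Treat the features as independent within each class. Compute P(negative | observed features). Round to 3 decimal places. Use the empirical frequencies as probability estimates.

0.358

positive: (53/73) × (19/53) × (14/53) × (37/53) × (22/53) ≈ 0.019923
negative: (20/73) × (9/20) × (4/20) × (12/20) × (15/20) ≈ 0.0110959
P(negative | x) = 0.0110959 / 0.0310189 ≈ 0.358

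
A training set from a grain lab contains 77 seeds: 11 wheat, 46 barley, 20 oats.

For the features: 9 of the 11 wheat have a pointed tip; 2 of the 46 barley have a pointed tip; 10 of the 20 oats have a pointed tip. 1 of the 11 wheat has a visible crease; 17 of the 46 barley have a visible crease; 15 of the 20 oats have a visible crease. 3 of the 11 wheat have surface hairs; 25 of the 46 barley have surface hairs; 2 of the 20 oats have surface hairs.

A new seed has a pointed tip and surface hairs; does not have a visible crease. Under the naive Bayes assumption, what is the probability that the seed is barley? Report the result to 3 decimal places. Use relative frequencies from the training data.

wheat: (11/77) × (9/11) × (10/11) × (3/11) ≈ 0.0289793
barley: (46/77) × (2/46) × (29/46) × (25/46) ≈ 0.00889942
oats: (20/77) × (10/20) × (5/20) × (2/20) ≈ 0.00324675
P(barley | x) = 0.00889942 / 0.04112547 ≈ 0.216

0.216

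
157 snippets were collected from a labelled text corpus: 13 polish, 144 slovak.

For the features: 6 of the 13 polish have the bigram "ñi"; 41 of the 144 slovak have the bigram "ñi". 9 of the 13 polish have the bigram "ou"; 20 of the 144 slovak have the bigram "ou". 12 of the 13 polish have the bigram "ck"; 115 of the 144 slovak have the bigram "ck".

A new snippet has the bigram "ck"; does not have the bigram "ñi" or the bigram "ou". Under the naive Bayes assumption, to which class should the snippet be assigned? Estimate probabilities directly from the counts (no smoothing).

slovak

polish: (13/157) × (7/13) × (4/13) × (12/13) ≈ 0.0126635
slovak: (144/157) × (103/144) × (124/144) × (115/144) ≈ 0.451162
Highest score → slovak.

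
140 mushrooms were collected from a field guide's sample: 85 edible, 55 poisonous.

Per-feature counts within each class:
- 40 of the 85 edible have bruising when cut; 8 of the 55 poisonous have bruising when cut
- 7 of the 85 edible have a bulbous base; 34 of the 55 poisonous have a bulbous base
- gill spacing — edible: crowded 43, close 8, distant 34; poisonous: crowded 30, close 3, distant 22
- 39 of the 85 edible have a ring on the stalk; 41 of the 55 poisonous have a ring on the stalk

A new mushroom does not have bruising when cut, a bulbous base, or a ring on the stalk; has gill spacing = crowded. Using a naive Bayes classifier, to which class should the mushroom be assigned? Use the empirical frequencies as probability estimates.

edible

edible: (85/140) × (45/85) × (78/85) × (43/85) × (46/85) ≈ 0.0807511
poisonous: (55/140) × (47/55) × (21/55) × (30/55) × (14/55) ≈ 0.0177971
Highest score → edible.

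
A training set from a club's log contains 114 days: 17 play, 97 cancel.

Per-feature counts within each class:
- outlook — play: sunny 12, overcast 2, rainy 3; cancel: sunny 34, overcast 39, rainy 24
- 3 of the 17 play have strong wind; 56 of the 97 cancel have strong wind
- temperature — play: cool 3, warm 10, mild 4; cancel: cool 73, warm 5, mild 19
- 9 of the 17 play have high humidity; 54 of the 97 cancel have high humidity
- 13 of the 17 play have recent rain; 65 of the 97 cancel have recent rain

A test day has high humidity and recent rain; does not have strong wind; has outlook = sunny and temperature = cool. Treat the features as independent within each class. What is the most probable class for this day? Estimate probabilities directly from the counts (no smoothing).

play: (17/114) × (12/17) × (14/17) × (3/17) × (9/17) × (13/17) ≈ 0.00619321
cancel: (97/114) × (34/97) × (41/97) × (73/97) × (54/97) × (65/97) ≈ 0.0353917
Highest score → cancel.

cancel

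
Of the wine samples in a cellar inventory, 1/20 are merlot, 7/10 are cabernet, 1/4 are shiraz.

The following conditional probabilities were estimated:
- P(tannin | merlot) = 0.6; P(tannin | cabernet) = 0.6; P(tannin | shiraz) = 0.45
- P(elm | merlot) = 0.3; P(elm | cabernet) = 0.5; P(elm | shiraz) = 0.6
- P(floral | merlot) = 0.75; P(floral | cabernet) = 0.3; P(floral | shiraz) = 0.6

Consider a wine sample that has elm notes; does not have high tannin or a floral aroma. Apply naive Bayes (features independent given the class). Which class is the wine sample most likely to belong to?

cabernet

merlot: 0.05 × (1−0.6) × 0.3 × (1−0.75) = 0.0015
cabernet: 0.7 × (1−0.6) × 0.5 × (1−0.3) = 0.098
shiraz: 0.25 × (1−0.45) × 0.6 × (1−0.6) = 0.033
Highest score → cabernet.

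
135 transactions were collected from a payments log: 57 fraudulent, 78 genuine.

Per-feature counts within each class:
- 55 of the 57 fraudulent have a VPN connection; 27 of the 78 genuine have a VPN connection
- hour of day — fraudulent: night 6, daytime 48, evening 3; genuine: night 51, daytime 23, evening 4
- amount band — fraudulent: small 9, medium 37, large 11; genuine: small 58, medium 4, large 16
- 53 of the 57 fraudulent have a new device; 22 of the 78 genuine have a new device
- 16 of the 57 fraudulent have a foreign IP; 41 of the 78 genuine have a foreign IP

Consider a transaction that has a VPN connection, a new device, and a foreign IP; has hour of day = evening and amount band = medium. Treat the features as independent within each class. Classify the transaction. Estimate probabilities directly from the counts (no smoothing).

fraudulent

fraudulent: (57/135) × (55/57) × (3/57) × (37/57) × (53/57) × (16/57) ≈ 0.00363286
genuine: (78/135) × (27/78) × (4/78) × (4/78) × (22/78) × (41/78) ≈ 0.0000779791
Highest score → fraudulent.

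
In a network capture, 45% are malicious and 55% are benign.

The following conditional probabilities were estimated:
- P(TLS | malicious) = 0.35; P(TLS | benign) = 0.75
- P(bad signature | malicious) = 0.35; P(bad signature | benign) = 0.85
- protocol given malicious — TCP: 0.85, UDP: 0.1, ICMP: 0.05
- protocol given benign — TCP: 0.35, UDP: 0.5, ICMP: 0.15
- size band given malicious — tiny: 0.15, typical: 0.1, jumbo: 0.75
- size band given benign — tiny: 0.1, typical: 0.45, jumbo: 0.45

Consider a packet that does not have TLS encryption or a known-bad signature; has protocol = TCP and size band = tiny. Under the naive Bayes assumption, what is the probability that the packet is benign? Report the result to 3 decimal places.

malicious: 0.45 × (1−0.35) × (1−0.35) × 0.85 × 0.15 = 0.0242409375
benign: 0.55 × (1−0.75) × (1−0.85) × 0.35 × 0.1 = 0.000721875
P(benign | x) = 0.000721875 / 0.0249628125 ≈ 0.029

0.029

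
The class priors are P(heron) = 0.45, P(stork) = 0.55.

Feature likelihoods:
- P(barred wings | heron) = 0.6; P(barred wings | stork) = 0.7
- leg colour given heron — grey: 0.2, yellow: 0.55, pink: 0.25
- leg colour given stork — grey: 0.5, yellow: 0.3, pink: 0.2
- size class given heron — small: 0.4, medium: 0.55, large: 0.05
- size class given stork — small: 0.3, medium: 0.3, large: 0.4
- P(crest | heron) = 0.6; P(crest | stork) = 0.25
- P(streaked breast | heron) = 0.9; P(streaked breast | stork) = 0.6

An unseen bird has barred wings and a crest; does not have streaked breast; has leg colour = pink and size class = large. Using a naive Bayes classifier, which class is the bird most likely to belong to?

heron: 0.45 × 0.6 × 0.25 × 0.05 × 0.6 × (1−0.9) = 0.0002025
stork: 0.55 × 0.7 × 0.2 × 0.4 × 0.25 × (1−0.6) = 0.00308
Highest score → stork.

stork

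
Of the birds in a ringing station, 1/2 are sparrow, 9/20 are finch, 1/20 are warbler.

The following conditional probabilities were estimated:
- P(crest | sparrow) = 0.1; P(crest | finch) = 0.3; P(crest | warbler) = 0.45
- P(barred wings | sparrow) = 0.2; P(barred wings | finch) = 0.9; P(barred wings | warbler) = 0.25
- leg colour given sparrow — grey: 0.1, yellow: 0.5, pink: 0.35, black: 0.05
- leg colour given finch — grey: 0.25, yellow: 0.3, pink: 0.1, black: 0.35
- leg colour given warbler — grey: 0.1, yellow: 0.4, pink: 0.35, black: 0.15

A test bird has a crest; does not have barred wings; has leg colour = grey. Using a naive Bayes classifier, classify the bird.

sparrow: 0.5 × 0.1 × (1−0.2) × 0.1 = 0.004
finch: 0.45 × 0.3 × (1−0.9) × 0.25 = 0.003375
warbler: 0.05 × 0.45 × (1−0.25) × 0.1 = 0.0016875
Highest score → sparrow.

sparrow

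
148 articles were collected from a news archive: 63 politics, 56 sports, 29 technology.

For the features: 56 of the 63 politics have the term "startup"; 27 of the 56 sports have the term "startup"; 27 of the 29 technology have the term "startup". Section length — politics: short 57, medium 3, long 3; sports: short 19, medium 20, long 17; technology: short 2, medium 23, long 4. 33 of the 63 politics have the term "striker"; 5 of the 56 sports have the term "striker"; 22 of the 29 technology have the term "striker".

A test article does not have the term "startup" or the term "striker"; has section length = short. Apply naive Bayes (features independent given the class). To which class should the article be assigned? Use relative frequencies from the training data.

sports

politics: (63/148) × (7/63) × (57/63) × (30/63) ≈ 0.0203775
sports: (56/148) × (29/56) × (19/56) × (51/56) ≈ 0.0605458
technology: (29/148) × (2/29) × (2/29) × (7/29) ≈ 0.000224957
Highest score → sports.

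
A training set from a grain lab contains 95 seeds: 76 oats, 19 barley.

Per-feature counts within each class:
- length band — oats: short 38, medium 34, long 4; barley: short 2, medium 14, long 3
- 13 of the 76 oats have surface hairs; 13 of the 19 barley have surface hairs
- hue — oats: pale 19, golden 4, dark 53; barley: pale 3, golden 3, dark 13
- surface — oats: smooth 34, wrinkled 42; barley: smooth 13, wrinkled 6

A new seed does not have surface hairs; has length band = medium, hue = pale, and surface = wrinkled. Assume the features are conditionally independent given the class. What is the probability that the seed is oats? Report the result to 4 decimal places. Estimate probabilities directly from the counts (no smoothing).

oats: (76/95) × (34/76) × (63/76) × (19/76) × (42/76) ≈ 0.0409881
barley: (19/95) × (14/19) × (6/19) × (3/19) × (6/19) ≈ 0.00232042
P(oats | x) = 0.0409881 / 0.04330852 ≈ 0.9464

0.9464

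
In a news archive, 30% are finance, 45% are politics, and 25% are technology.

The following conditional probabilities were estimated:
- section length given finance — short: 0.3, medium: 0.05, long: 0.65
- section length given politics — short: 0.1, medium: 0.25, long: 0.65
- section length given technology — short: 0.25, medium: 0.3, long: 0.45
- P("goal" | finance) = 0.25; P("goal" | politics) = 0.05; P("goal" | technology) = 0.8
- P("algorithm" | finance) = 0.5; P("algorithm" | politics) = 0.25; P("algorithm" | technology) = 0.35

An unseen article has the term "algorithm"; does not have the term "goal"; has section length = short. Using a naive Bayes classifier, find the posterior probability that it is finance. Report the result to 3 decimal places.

0.691

finance: 0.3 × 0.3 × (1−0.25) × 0.5 = 0.03375
politics: 0.45 × 0.1 × (1−0.05) × 0.25 = 0.0106875
technology: 0.25 × 0.25 × (1−0.8) × 0.35 = 0.004375
P(finance | x) = 0.03375 / 0.0488125 ≈ 0.691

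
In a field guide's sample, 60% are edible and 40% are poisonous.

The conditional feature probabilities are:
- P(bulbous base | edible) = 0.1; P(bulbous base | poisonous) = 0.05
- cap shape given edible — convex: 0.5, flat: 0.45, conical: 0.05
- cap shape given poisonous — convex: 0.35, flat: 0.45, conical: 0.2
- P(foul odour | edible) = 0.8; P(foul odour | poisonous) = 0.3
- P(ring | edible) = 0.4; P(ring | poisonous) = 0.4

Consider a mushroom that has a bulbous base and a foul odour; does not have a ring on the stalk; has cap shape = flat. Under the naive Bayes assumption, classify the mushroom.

edible: 0.6 × 0.1 × 0.45 × 0.8 × (1−0.4) = 0.01296
poisonous: 0.4 × 0.05 × 0.45 × 0.3 × (1−0.4) = 0.00162
Highest score → edible.

edible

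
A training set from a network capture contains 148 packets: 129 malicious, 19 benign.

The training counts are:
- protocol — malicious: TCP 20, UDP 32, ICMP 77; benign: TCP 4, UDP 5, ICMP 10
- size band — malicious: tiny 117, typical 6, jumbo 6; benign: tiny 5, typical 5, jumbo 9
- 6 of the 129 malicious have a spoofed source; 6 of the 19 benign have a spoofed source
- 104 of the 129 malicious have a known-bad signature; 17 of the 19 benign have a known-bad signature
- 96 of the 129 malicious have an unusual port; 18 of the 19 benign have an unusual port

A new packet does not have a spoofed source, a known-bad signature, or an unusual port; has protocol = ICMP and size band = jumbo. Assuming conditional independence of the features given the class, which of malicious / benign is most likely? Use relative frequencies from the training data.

malicious

malicious: (129/148) × (77/129) × (6/129) × (123/129) × (25/129) × (33/129) ≈ 0.00114388
benign: (19/148) × (10/19) × (9/19) × (13/19) × (2/19) × (1/19) ≈ 0.000121322
Highest score → malicious.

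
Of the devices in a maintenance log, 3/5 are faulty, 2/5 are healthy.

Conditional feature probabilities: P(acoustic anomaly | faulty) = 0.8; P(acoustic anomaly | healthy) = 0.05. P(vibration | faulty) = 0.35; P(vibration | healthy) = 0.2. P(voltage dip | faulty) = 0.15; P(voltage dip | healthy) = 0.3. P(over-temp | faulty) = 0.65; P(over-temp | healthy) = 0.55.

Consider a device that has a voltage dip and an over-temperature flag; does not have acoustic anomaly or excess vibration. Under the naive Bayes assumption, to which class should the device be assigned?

faulty: 0.6 × (1−0.8) × (1−0.35) × 0.15 × 0.65 = 0.007605
healthy: 0.4 × (1−0.05) × (1−0.2) × 0.3 × 0.55 = 0.05016
Highest score → healthy.

healthy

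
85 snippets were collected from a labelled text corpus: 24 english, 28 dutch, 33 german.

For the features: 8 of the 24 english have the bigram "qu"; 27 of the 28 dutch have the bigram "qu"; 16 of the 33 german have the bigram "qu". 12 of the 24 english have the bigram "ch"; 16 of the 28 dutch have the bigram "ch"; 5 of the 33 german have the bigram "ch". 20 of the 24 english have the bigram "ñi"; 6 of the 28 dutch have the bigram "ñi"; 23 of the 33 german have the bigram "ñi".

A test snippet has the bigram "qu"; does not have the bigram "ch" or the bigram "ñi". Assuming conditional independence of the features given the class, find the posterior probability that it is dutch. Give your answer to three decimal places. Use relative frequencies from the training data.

0.655

english: (24/85) × (8/24) × (12/24) × (4/24) ≈ 0.00784314
dutch: (28/85) × (27/28) × (12/28) × (22/28) ≈ 0.106963
german: (33/85) × (16/33) × (28/33) × (10/33) ≈ 0.0483984
P(dutch | x) = 0.106963 / 0.16320454 ≈ 0.655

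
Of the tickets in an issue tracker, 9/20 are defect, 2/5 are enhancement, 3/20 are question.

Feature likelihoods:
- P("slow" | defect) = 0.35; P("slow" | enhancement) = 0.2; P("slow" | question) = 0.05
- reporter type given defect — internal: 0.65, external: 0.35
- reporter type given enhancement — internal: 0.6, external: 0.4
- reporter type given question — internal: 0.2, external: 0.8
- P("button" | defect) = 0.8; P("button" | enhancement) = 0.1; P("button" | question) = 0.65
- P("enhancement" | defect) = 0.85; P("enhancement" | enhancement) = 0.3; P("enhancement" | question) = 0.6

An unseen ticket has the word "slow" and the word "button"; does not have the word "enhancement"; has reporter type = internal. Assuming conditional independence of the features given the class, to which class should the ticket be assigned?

defect

defect: 0.45 × 0.35 × 0.65 × 0.8 × (1−0.85) = 0.012285
enhancement: 0.4 × 0.2 × 0.6 × 0.1 × (1−0.3) = 0.00336
question: 0.15 × 0.05 × 0.2 × 0.65 × (1−0.6) = 0.00039
Highest score → defect.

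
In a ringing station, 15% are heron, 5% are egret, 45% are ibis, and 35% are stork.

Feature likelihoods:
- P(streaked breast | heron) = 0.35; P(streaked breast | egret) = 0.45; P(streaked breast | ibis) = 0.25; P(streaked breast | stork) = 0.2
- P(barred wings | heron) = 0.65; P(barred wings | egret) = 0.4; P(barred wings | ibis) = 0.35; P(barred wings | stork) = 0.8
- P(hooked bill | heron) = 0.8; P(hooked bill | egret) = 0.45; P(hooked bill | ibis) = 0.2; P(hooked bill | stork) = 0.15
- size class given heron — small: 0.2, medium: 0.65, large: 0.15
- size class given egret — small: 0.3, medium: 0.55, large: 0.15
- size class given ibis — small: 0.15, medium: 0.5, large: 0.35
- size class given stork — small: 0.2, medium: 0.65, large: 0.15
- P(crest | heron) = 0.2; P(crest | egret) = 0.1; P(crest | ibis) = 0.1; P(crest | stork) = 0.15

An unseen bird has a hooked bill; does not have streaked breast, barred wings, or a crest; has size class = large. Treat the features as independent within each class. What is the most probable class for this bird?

heron: 0.15 × (1−0.35) × (1−0.65) × 0.8 × 0.15 × (1−0.2) = 0.003276
egret: 0.05 × (1−0.45) × (1−0.4) × 0.45 × 0.15 × (1−0.1) = 0.001002375
ibis: 0.45 × (1−0.25) × (1−0.35) × 0.2 × 0.35 × (1−0.1) = 0.013820625
stork: 0.35 × (1−0.2) × (1−0.8) × 0.15 × 0.15 × (1−0.15) = 0.001071
Highest score → ibis.

ibis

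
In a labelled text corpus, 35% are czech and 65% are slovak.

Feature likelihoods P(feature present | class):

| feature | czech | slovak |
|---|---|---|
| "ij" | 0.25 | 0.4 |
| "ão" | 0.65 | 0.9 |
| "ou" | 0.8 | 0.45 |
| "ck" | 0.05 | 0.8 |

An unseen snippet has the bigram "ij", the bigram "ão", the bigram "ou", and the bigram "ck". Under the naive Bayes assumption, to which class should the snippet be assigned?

czech: 0.35 × 0.25 × 0.65 × 0.8 × 0.05 = 0.002275
slovak: 0.65 × 0.4 × 0.9 × 0.45 × 0.8 = 0.08424
Highest score → slovak.

slovak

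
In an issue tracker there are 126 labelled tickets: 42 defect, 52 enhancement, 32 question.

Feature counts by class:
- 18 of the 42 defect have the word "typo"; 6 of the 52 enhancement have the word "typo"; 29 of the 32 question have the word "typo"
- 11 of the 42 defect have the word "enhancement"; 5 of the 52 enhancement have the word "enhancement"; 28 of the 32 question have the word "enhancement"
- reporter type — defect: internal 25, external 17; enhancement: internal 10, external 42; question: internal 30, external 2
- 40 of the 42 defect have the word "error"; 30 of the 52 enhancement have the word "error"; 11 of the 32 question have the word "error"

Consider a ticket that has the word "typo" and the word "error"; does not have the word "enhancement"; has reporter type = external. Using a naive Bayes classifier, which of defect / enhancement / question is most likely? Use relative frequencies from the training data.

defect

defect: (42/126) × (18/42) × (31/42) × (17/42) × (40/42) ≈ 0.0406466
enhancement: (52/126) × (6/52) × (47/52) × (42/52) × (30/52) ≈ 0.0200558
question: (32/126) × (29/32) × (4/32) × (2/32) × (11/32) ≈ 0.000618102
Highest score → defect.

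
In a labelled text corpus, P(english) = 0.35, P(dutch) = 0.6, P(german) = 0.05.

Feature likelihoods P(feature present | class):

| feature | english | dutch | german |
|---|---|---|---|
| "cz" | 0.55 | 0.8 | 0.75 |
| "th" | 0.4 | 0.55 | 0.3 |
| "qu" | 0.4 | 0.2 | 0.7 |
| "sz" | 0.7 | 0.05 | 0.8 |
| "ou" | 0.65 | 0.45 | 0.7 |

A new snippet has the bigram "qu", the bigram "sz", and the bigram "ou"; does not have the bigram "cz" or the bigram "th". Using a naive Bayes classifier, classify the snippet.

english

english: 0.35 × (1−0.55) × (1−0.4) × 0.4 × 0.7 × 0.65 = 0.017199
dutch: 0.6 × (1−0.8) × (1−0.55) × 0.2 × 0.05 × 0.45 = 0.000243
german: 0.05 × (1−0.75) × (1−0.3) × 0.7 × 0.8 × 0.7 = 0.00343
Highest score → english.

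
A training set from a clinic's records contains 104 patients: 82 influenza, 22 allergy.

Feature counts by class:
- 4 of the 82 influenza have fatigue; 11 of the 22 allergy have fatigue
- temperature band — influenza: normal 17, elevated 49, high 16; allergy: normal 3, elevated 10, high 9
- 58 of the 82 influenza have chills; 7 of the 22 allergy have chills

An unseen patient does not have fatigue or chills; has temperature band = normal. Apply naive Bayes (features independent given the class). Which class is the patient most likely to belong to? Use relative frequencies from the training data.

influenza: (82/104) × (78/82) × (17/82) × (24/82) ≈ 0.0455086
allergy: (22/104) × (11/22) × (3/22) × (15/22) ≈ 0.00983392
Highest score → influenza.

influenza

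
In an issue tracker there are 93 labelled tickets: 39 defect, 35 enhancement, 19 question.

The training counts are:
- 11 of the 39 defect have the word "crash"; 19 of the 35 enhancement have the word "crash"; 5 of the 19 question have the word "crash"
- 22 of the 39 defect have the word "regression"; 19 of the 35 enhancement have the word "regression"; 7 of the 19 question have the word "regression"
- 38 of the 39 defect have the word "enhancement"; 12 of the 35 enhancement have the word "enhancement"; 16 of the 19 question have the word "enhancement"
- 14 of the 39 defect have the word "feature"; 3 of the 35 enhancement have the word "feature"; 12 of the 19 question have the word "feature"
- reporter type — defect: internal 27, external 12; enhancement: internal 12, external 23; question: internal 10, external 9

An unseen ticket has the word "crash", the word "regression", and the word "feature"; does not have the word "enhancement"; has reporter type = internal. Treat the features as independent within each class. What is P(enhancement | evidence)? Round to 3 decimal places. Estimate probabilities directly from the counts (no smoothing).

defect: (39/93) × (11/39) × (22/39) × (1/39) × (14/39) × (27/39) ≈ 0.000425173
enhancement: (35/93) × (19/35) × (19/35) × (23/35) × (3/35) × (12/35) ≈ 0.00214182
question: (19/93) × (5/19) × (7/19) × (3/19) × (12/19) × (10/19) ≈ 0.00103962
P(enhancement | x) = 0.00214182 / 0.003606613 ≈ 0.594

0.594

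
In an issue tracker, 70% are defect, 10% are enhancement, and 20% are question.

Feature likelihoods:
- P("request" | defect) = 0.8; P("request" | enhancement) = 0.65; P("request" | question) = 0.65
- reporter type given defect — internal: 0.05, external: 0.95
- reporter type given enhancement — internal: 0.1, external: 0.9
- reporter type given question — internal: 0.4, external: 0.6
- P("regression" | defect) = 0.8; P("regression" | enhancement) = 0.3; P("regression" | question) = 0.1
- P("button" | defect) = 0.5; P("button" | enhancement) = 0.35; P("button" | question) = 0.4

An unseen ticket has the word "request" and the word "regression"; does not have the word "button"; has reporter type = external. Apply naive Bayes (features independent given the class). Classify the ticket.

defect: 0.7 × 0.8 × 0.95 × 0.8 × (1−0.5) = 0.2128
enhancement: 0.1 × 0.65 × 0.9 × 0.3 × (1−0.35) = 0.0114075
question: 0.2 × 0.65 × 0.6 × 0.1 × (1−0.4) = 0.00468
Highest score → defect.

defect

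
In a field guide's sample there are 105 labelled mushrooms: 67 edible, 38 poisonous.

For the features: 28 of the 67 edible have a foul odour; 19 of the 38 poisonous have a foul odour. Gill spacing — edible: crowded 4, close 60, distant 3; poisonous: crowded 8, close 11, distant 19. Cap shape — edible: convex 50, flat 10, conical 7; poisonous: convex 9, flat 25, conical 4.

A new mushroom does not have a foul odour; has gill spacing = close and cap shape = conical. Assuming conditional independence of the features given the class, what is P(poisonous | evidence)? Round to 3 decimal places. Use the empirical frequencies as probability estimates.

edible: (67/105) × (39/67) × (60/67) × (7/67) ≈ 0.0347516
poisonous: (38/105) × (19/38) × (11/38) × (4/38) ≈ 0.00551378
P(poisonous | x) = 0.00551378 / 0.04026538 ≈ 0.137

0.137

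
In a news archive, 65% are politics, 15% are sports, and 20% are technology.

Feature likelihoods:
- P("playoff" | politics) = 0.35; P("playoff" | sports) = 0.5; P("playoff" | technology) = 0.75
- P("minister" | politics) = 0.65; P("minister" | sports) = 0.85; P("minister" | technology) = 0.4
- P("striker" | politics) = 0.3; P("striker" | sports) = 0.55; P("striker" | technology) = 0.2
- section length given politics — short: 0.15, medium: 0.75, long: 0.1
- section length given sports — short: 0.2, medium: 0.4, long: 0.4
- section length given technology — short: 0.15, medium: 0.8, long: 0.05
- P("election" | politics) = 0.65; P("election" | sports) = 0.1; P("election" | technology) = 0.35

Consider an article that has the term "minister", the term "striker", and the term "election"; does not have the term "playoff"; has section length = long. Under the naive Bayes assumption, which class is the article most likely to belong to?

politics: 0.65 × (1−0.35) × 0.65 × 0.3 × 0.1 × 0.65 = 0.0053551875
sports: 0.15 × (1−0.5) × 0.85 × 0.55 × 0.4 × 0.1 = 0.0014025
technology: 0.2 × (1−0.75) × 0.4 × 0.2 × 0.05 × 0.35 = 0.00007
Highest score → politics.

politics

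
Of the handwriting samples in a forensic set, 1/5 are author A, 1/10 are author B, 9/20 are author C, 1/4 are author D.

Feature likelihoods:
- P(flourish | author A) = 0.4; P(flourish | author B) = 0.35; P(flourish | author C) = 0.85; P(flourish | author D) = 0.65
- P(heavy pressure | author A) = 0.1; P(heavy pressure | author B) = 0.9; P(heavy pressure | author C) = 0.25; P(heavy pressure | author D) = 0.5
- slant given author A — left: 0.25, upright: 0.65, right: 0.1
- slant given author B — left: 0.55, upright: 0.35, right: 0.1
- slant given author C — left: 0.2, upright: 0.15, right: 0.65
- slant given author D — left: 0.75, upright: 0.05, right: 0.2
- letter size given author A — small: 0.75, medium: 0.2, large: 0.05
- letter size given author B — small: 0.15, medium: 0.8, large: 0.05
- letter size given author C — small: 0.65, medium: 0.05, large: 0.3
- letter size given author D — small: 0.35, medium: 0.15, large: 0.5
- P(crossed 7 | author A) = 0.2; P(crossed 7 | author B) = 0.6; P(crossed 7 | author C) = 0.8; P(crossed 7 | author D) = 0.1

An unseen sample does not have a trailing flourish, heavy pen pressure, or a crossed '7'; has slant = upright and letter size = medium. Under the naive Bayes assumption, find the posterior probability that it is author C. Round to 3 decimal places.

author A: 0.2 × (1−0.4) × (1−0.1) × 0.65 × 0.2 × (1−0.2) = 0.011232
author B: 0.1 × (1−0.35) × (1−0.9) × 0.35 × 0.8 × (1−0.6) = 0.000728
author C: 0.45 × (1−0.85) × (1−0.25) × 0.15 × 0.05 × (1−0.8) = 0.0000759375
author D: 0.25 × (1−0.65) × (1−0.5) × 0.05 × 0.15 × (1−0.1) = 0.0002953125
P(author C | x) = 0.0000759375 / 0.01233125 ≈ 0.006

0.006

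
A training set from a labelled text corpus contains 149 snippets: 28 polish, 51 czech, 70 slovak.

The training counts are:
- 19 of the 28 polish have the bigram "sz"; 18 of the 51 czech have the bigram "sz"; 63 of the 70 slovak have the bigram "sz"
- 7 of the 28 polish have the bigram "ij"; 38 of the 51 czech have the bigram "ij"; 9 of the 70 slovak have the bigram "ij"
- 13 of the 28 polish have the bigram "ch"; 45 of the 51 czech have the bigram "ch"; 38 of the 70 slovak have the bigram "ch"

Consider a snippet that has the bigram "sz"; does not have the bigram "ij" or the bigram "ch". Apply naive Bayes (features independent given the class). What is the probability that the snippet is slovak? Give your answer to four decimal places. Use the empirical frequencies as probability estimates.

0.7543

polish: (28/149) × (19/28) × (21/28) × (15/28) ≈ 0.0512344
czech: (51/149) × (18/51) × (13/51) × (6/51) ≈ 0.00362277
slovak: (70/149) × (63/70) × (61/70) × (32/70) ≈ 0.168437
P(slovak | x) = 0.168437 / 0.22329417 ≈ 0.7543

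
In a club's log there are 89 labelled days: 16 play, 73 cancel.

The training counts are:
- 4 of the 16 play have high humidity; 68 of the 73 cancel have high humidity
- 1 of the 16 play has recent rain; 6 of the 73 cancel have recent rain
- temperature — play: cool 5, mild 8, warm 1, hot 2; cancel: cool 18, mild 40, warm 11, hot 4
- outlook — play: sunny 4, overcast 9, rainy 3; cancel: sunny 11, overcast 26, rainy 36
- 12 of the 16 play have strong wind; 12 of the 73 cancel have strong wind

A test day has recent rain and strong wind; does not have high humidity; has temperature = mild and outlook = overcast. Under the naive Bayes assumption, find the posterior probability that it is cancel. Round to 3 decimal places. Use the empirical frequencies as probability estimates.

play: (16/89) × (12/16) × (1/16) × (8/16) × (9/16) × (12/16) ≈ 0.00177756
cancel: (73/89) × (5/73) × (6/73) × (40/73) × (26/73) × (12/73) ≈ 0.000148134
P(cancel | x) = 0.000148134 / 0.001925694 ≈ 0.077

0.077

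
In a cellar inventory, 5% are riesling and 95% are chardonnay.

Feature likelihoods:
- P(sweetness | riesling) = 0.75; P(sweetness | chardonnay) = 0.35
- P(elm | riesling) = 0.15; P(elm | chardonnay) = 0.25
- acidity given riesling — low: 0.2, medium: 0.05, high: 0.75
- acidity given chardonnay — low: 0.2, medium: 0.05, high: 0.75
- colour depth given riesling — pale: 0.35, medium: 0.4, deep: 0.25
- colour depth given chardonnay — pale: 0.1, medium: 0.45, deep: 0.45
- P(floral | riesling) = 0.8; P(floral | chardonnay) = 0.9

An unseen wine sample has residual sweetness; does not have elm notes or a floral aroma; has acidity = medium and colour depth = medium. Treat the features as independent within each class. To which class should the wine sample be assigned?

chardonnay

riesling: 0.05 × 0.75 × (1−0.15) × 0.05 × 0.4 × (1−0.8) = 0.0001275
chardonnay: 0.95 × 0.35 × (1−0.25) × 0.05 × 0.45 × (1−0.9) = 0.00056109375
Highest score → chardonnay.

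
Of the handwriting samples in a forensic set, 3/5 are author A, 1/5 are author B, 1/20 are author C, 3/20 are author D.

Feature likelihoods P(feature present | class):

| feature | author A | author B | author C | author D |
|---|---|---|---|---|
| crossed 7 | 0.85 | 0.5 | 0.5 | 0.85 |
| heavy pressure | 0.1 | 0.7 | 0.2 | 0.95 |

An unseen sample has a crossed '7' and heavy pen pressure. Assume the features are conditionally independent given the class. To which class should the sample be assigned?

author A: 0.6 × 0.85 × 0.1 = 0.051
author B: 0.2 × 0.5 × 0.7 = 0.07
author C: 0.05 × 0.5 × 0.2 = 0.005
author D: 0.15 × 0.85 × 0.95 = 0.121125
Highest score → author D.

author D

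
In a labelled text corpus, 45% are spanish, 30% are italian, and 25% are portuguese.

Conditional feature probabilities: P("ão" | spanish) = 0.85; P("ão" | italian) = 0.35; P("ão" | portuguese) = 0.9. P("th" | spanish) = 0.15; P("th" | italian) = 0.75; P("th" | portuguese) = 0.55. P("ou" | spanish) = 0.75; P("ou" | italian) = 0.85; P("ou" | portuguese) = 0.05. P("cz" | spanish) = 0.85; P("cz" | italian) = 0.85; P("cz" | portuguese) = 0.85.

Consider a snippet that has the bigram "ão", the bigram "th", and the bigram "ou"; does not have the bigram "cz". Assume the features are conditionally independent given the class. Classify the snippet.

spanish: 0.45 × 0.85 × 0.15 × 0.75 × (1−0.85) = 0.0064546875
italian: 0.3 × 0.35 × 0.75 × 0.85 × (1−0.85) = 0.010040625
portuguese: 0.25 × 0.9 × 0.55 × 0.05 × (1−0.85) = 0.000928125
Highest score → italian.

italian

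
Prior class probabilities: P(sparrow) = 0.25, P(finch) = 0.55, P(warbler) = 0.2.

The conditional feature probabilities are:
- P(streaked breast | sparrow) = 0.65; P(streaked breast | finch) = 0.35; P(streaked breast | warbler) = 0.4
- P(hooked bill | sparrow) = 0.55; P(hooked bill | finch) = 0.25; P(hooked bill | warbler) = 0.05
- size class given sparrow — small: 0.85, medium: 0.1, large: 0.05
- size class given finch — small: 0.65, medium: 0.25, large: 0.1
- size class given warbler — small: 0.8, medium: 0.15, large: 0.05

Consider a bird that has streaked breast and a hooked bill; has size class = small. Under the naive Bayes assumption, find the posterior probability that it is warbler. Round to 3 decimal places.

sparrow: 0.25 × 0.65 × 0.55 × 0.85 = 0.07596875
finch: 0.55 × 0.35 × 0.25 × 0.65 = 0.03128125
warbler: 0.2 × 0.4 × 0.05 × 0.8 = 0.0032
P(warbler | x) = 0.0032 / 0.11045 ≈ 0.029

0.029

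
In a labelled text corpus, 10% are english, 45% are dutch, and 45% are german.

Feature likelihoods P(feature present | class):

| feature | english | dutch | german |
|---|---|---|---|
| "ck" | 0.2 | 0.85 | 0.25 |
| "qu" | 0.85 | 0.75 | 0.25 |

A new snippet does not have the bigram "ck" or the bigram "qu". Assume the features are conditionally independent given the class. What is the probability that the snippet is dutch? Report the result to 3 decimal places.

0.060

english: 0.1 × (1−0.2) × (1−0.85) = 0.012
dutch: 0.45 × (1−0.85) × (1−0.75) = 0.016875
german: 0.45 × (1−0.25) × (1−0.25) = 0.253125
P(dutch | x) = 0.016875 / 0.282 ≈ 0.060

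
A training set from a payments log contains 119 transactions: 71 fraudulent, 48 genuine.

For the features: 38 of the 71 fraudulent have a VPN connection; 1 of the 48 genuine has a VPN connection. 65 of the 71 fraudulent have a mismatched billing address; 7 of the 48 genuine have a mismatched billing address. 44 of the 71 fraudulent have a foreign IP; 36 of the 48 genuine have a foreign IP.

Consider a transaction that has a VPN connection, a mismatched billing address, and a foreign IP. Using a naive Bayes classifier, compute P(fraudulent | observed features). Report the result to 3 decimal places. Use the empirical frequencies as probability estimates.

0.995

fraudulent: (71/119) × (38/71) × (65/71) × (44/71) ≈ 0.18117
genuine: (48/119) × (1/48) × (7/48) × (36/48) ≈ 0.000919118
P(fraudulent | x) = 0.18117 / 0.182089118 ≈ 0.995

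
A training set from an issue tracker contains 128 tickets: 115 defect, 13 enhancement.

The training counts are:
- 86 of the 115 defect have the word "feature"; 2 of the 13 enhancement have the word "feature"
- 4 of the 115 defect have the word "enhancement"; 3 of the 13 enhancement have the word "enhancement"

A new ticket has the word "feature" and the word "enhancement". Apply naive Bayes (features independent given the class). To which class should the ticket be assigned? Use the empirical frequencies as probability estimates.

defect

defect: (115/128) × (86/115) × (4/115) ≈ 0.0233696
enhancement: (13/128) × (2/13) × (3/13) ≈ 0.00360577
Highest score → defect.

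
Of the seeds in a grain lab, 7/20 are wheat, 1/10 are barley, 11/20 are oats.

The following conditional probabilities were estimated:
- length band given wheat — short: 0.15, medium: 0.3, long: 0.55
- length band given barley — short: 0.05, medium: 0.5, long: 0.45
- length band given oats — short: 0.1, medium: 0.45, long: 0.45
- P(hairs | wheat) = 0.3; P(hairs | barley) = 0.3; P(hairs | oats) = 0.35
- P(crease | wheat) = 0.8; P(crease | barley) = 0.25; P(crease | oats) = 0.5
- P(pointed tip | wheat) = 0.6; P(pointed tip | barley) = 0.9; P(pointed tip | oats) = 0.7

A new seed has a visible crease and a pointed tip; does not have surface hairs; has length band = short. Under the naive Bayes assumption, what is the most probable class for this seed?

wheat

wheat: 0.35 × 0.15 × (1−0.3) × 0.8 × 0.6 = 0.01764
barley: 0.1 × 0.05 × (1−0.3) × 0.25 × 0.9 = 0.0007875
oats: 0.55 × 0.1 × (1−0.35) × 0.5 × 0.7 = 0.0125125
Highest score → wheat.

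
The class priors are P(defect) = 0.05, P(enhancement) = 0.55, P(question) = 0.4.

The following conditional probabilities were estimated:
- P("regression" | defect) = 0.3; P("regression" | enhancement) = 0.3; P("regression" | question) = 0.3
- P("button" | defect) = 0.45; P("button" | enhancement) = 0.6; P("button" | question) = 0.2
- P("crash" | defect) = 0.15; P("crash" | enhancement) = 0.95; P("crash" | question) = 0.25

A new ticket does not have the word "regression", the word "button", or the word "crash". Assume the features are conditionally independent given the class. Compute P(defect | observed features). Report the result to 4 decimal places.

0.0852

defect: 0.05 × (1−0.3) × (1−0.45) × (1−0.15) = 0.0163625
enhancement: 0.55 × (1−0.3) × (1−0.6) × (1−0.95) = 0.0077
question: 0.4 × (1−0.3) × (1−0.2) × (1−0.25) = 0.168
P(defect | x) = 0.0163625 / 0.1920625 ≈ 0.0852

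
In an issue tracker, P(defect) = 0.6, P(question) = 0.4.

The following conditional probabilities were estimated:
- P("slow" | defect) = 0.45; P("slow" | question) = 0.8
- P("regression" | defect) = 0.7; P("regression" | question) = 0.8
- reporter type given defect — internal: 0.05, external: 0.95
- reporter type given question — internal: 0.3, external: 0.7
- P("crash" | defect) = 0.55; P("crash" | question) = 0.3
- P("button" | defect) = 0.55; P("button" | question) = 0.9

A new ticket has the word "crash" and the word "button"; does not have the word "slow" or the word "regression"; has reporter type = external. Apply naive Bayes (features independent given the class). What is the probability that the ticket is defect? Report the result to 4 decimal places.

0.9039

defect: 0.6 × (1−0.45) × (1−0.7) × 0.95 × 0.55 × 0.55 = 0.028450125
question: 0.4 × (1−0.8) × (1−0.8) × 0.7 × 0.3 × 0.9 = 0.003024
P(defect | x) = 0.028450125 / 0.031474125 ≈ 0.9039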